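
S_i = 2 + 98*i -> [2, 100, 198, 296, 394]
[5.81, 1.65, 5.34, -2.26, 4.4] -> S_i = Random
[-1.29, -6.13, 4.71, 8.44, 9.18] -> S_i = Random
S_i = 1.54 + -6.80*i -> [1.54, -5.26, -12.06, -18.86, -25.66]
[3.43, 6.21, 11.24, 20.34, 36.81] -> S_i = 3.43*1.81^i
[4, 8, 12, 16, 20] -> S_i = 4 + 4*i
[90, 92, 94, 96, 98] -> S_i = 90 + 2*i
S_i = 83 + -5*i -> [83, 78, 73, 68, 63]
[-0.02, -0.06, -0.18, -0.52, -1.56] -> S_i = -0.02*2.97^i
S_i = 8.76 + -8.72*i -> [8.76, 0.04, -8.68, -17.4, -26.12]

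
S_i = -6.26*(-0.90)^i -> [-6.26, 5.63, -5.07, 4.56, -4.11]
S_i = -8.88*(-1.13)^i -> [-8.88, 10.03, -11.34, 12.81, -14.48]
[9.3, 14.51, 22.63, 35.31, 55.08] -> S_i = 9.30*1.56^i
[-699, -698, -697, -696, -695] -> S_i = -699 + 1*i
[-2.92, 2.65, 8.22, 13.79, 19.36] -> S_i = -2.92 + 5.57*i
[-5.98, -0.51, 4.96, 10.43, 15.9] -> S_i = -5.98 + 5.47*i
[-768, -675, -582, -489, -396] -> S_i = -768 + 93*i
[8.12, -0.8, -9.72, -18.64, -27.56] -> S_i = 8.12 + -8.92*i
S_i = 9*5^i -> [9, 45, 225, 1125, 5625]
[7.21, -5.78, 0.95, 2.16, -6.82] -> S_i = Random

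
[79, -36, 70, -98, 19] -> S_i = Random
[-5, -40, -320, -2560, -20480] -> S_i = -5*8^i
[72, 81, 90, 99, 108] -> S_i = 72 + 9*i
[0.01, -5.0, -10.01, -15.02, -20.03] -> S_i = 0.01 + -5.01*i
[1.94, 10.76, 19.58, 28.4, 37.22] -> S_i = 1.94 + 8.82*i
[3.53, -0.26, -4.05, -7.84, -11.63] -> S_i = 3.53 + -3.79*i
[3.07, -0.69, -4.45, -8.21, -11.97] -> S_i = 3.07 + -3.76*i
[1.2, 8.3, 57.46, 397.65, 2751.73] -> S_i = 1.20*6.92^i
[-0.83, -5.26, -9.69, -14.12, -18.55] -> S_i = -0.83 + -4.43*i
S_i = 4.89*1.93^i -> [4.89, 9.44, 18.21, 35.15, 67.85]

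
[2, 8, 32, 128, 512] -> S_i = 2*4^i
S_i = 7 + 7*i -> [7, 14, 21, 28, 35]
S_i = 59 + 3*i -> [59, 62, 65, 68, 71]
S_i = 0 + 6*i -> [0, 6, 12, 18, 24]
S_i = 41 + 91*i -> [41, 132, 223, 314, 405]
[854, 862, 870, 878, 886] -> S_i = 854 + 8*i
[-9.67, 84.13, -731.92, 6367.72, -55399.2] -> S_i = -9.67*(-8.70)^i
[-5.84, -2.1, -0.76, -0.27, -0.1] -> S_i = -5.84*0.36^i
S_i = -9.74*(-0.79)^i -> [-9.74, 7.69, -6.08, 4.8, -3.79]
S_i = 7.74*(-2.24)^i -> [7.74, -17.34, 38.84, -86.99, 194.86]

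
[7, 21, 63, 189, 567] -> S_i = 7*3^i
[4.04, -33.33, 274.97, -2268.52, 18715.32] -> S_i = 4.04*(-8.25)^i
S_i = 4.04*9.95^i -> [4.04, 40.2, 399.97, 3979.7, 39598.04]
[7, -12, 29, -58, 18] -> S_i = Random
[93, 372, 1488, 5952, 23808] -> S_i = 93*4^i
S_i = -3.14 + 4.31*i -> [-3.14, 1.17, 5.48, 9.79, 14.1]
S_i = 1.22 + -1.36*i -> [1.22, -0.14, -1.5, -2.86, -4.22]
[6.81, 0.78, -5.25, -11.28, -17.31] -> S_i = 6.81 + -6.03*i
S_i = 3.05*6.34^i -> [3.05, 19.34, 122.6, 777.26, 4927.84]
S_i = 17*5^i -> [17, 85, 425, 2125, 10625]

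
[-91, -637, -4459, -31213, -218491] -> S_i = -91*7^i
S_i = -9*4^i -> [-9, -36, -144, -576, -2304]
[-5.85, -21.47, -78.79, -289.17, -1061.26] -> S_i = -5.85*3.67^i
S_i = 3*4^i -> [3, 12, 48, 192, 768]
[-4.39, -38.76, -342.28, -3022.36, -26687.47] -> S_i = -4.39*8.83^i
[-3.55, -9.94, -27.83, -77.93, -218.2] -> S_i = -3.55*2.80^i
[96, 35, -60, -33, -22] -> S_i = Random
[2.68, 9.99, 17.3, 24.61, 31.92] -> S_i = 2.68 + 7.31*i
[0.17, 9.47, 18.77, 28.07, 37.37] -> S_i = 0.17 + 9.30*i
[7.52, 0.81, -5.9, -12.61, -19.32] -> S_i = 7.52 + -6.71*i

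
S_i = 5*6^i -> [5, 30, 180, 1080, 6480]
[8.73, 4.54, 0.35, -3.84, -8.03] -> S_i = 8.73 + -4.19*i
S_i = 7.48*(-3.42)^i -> [7.48, -25.58, 87.49, -299.21, 1023.31]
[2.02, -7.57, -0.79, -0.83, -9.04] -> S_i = Random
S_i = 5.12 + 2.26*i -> [5.12, 7.38, 9.64, 11.9, 14.16]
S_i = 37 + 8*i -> [37, 45, 53, 61, 69]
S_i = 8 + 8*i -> [8, 16, 24, 32, 40]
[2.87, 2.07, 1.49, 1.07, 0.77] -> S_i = 2.87*0.72^i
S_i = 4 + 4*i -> [4, 8, 12, 16, 20]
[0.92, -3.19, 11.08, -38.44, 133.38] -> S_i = 0.92*(-3.47)^i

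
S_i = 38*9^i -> [38, 342, 3078, 27702, 249318]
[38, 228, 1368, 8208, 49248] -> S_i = 38*6^i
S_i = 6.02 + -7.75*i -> [6.02, -1.73, -9.48, -17.23, -24.98]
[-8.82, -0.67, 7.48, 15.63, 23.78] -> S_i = -8.82 + 8.15*i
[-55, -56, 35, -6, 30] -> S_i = Random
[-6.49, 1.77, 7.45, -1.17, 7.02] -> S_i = Random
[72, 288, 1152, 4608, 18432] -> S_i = 72*4^i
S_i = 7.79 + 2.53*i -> [7.79, 10.32, 12.85, 15.38, 17.91]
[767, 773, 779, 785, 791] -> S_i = 767 + 6*i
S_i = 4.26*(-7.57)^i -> [4.26, -32.25, 244.12, -1847.98, 13989.21]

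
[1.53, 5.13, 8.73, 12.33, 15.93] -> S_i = 1.53 + 3.60*i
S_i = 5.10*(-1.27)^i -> [5.1, -6.48, 8.23, -10.45, 13.27]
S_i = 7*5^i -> [7, 35, 175, 875, 4375]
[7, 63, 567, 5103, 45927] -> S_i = 7*9^i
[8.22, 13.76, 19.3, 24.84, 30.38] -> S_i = 8.22 + 5.54*i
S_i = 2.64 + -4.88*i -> [2.64, -2.24, -7.12, -12.0, -16.88]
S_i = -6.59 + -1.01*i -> [-6.59, -7.6, -8.61, -9.62, -10.63]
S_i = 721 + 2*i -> [721, 723, 725, 727, 729]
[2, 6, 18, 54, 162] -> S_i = 2*3^i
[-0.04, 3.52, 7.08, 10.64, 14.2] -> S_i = -0.04 + 3.56*i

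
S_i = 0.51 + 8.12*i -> [0.51, 8.63, 16.75, 24.87, 32.99]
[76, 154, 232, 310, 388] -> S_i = 76 + 78*i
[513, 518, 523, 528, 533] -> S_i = 513 + 5*i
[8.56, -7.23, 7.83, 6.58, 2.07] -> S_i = Random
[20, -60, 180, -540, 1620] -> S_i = 20*-3^i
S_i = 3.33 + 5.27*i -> [3.33, 8.6, 13.87, 19.14, 24.41]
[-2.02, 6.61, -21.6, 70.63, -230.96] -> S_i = -2.02*(-3.27)^i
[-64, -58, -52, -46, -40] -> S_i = -64 + 6*i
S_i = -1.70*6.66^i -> [-1.7, -11.32, -75.4, -502.19, -3344.61]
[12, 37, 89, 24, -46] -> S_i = Random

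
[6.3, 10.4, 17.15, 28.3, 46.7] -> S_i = 6.30*1.65^i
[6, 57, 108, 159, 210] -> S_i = 6 + 51*i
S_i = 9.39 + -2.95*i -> [9.39, 6.44, 3.49, 0.54, -2.41]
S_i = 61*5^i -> [61, 305, 1525, 7625, 38125]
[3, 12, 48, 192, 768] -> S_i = 3*4^i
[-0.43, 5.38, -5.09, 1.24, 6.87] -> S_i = Random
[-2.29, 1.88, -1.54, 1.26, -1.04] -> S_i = -2.29*(-0.82)^i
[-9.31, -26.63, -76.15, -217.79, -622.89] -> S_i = -9.31*2.86^i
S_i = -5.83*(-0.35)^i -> [-5.83, 2.04, -0.71, 0.25, -0.09]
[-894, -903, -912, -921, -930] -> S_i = -894 + -9*i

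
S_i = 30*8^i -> [30, 240, 1920, 15360, 122880]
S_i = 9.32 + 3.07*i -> [9.32, 12.39, 15.46, 18.53, 21.6]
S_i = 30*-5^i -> [30, -150, 750, -3750, 18750]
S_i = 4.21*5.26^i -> [4.21, 22.14, 116.48, 612.69, 3222.74]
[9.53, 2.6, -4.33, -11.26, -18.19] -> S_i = 9.53 + -6.93*i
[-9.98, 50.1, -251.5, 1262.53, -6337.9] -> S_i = -9.98*(-5.02)^i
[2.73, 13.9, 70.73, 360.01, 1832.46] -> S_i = 2.73*5.09^i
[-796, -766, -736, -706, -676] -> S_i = -796 + 30*i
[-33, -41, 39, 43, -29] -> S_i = Random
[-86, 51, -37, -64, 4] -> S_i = Random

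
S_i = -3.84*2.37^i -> [-3.84, -9.1, -21.57, -51.12, -121.15]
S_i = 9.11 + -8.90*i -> [9.11, 0.21, -8.69, -17.59, -26.49]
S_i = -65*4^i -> [-65, -260, -1040, -4160, -16640]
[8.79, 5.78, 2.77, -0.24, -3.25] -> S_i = 8.79 + -3.01*i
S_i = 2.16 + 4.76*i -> [2.16, 6.92, 11.68, 16.44, 21.2]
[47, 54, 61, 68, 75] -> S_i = 47 + 7*i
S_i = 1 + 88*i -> [1, 89, 177, 265, 353]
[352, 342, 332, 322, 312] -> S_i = 352 + -10*i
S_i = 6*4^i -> [6, 24, 96, 384, 1536]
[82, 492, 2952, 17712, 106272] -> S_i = 82*6^i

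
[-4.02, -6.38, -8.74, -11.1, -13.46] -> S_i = -4.02 + -2.36*i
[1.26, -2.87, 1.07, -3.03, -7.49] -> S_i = Random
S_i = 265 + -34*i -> [265, 231, 197, 163, 129]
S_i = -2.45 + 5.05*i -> [-2.45, 2.6, 7.65, 12.7, 17.75]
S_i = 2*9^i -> [2, 18, 162, 1458, 13122]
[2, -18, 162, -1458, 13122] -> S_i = 2*-9^i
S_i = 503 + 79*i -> [503, 582, 661, 740, 819]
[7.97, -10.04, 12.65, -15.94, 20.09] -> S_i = 7.97*(-1.26)^i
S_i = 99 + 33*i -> [99, 132, 165, 198, 231]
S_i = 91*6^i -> [91, 546, 3276, 19656, 117936]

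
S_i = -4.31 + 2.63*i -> [-4.31, -1.68, 0.95, 3.58, 6.21]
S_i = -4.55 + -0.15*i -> [-4.55, -4.7, -4.85, -5.0, -5.15]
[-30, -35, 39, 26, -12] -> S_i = Random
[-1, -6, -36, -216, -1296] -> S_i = -1*6^i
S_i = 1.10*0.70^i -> [1.1, 0.77, 0.54, 0.38, 0.26]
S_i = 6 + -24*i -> [6, -18, -42, -66, -90]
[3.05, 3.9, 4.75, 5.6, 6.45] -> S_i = 3.05 + 0.85*i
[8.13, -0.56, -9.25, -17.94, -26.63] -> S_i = 8.13 + -8.69*i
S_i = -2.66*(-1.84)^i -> [-2.66, 4.89, -9.01, 16.57, -30.49]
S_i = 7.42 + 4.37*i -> [7.42, 11.79, 16.16, 20.53, 24.9]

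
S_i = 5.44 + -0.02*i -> [5.44, 5.42, 5.4, 5.38, 5.36]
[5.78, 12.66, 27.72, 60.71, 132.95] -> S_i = 5.78*2.19^i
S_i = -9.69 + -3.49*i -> [-9.69, -13.18, -16.67, -20.16, -23.65]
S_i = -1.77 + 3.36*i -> [-1.77, 1.59, 4.95, 8.31, 11.67]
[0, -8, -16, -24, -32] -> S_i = 0 + -8*i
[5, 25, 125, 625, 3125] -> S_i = 5*5^i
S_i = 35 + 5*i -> [35, 40, 45, 50, 55]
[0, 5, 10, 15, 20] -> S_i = 0 + 5*i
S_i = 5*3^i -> [5, 15, 45, 135, 405]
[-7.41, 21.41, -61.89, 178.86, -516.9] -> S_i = -7.41*(-2.89)^i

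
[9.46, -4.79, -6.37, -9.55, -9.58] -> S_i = Random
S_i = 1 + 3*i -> [1, 4, 7, 10, 13]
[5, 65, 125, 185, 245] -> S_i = 5 + 60*i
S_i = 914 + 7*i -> [914, 921, 928, 935, 942]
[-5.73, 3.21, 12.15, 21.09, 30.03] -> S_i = -5.73 + 8.94*i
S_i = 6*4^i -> [6, 24, 96, 384, 1536]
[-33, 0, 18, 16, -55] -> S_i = Random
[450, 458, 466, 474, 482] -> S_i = 450 + 8*i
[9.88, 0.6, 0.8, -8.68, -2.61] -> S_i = Random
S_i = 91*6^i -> [91, 546, 3276, 19656, 117936]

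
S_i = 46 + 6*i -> [46, 52, 58, 64, 70]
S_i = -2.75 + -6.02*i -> [-2.75, -8.77, -14.79, -20.81, -26.83]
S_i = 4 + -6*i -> [4, -2, -8, -14, -20]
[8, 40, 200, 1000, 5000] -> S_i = 8*5^i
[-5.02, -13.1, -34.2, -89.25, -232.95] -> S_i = -5.02*2.61^i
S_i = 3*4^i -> [3, 12, 48, 192, 768]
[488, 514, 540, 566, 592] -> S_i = 488 + 26*i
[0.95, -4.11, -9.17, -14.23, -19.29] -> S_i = 0.95 + -5.06*i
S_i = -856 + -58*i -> [-856, -914, -972, -1030, -1088]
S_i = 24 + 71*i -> [24, 95, 166, 237, 308]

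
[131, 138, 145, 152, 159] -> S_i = 131 + 7*i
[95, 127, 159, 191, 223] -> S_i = 95 + 32*i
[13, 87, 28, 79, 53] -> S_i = Random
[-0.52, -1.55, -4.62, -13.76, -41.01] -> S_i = -0.52*2.98^i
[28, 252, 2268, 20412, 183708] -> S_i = 28*9^i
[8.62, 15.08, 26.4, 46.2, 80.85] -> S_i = 8.62*1.75^i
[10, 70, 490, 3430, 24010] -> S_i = 10*7^i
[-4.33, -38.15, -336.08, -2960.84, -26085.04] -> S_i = -4.33*8.81^i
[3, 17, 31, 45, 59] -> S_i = 3 + 14*i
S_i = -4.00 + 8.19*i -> [-4.0, 4.19, 12.38, 20.57, 28.76]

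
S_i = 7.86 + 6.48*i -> [7.86, 14.34, 20.82, 27.3, 33.78]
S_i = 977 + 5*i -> [977, 982, 987, 992, 997]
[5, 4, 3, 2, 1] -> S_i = 5 + -1*i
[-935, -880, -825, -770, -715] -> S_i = -935 + 55*i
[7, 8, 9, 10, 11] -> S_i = 7 + 1*i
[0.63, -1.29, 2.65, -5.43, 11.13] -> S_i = 0.63*(-2.05)^i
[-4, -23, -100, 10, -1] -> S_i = Random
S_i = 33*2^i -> [33, 66, 132, 264, 528]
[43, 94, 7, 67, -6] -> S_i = Random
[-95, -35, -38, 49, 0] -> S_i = Random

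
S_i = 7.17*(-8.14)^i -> [7.17, -58.36, 475.08, -3867.16, 31478.7]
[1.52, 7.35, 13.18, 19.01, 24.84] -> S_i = 1.52 + 5.83*i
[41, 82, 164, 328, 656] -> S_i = 41*2^i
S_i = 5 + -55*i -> [5, -50, -105, -160, -215]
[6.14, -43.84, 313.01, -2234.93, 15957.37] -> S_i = 6.14*(-7.14)^i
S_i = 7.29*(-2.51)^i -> [7.29, -18.3, 45.93, -115.28, 289.35]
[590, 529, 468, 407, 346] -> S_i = 590 + -61*i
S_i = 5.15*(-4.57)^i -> [5.15, -23.54, 107.56, -491.54, 2246.32]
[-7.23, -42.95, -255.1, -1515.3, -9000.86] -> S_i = -7.23*5.94^i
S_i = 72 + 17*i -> [72, 89, 106, 123, 140]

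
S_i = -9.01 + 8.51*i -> [-9.01, -0.5, 8.01, 16.52, 25.03]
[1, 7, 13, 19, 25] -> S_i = 1 + 6*i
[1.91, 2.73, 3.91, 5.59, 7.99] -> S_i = 1.91*1.43^i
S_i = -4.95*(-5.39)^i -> [-4.95, 26.68, -143.81, 775.12, -4177.92]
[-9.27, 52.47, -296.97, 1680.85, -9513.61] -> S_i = -9.27*(-5.66)^i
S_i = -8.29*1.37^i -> [-8.29, -11.36, -15.56, -21.32, -29.2]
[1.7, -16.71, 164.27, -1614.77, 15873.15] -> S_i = 1.70*(-9.83)^i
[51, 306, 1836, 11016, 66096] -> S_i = 51*6^i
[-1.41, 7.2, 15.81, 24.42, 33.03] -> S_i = -1.41 + 8.61*i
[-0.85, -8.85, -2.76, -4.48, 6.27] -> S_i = Random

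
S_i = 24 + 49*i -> [24, 73, 122, 171, 220]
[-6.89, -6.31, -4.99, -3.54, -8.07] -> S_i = Random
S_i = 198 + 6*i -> [198, 204, 210, 216, 222]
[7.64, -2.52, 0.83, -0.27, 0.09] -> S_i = 7.64*(-0.33)^i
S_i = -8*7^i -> [-8, -56, -392, -2744, -19208]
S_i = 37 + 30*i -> [37, 67, 97, 127, 157]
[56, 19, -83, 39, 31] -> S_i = Random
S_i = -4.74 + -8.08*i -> [-4.74, -12.82, -20.9, -28.98, -37.06]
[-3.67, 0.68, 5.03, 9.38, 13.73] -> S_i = -3.67 + 4.35*i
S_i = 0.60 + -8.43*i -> [0.6, -7.83, -16.26, -24.69, -33.12]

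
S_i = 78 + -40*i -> [78, 38, -2, -42, -82]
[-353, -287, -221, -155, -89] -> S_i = -353 + 66*i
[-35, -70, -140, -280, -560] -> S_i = -35*2^i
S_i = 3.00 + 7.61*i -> [3.0, 10.61, 18.22, 25.83, 33.44]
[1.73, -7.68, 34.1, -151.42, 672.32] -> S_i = 1.73*(-4.44)^i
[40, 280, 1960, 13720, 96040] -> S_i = 40*7^i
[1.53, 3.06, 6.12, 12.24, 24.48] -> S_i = 1.53*2.00^i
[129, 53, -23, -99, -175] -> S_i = 129 + -76*i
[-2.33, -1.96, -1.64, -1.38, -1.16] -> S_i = -2.33*0.84^i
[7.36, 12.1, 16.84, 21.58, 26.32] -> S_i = 7.36 + 4.74*i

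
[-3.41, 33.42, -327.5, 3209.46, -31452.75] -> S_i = -3.41*(-9.80)^i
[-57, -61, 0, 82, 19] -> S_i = Random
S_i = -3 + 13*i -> [-3, 10, 23, 36, 49]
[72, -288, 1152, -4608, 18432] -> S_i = 72*-4^i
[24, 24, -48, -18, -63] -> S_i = Random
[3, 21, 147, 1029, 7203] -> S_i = 3*7^i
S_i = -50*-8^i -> [-50, 400, -3200, 25600, -204800]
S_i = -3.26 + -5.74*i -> [-3.26, -9.0, -14.74, -20.48, -26.22]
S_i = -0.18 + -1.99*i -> [-0.18, -2.17, -4.16, -6.15, -8.14]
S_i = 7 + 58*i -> [7, 65, 123, 181, 239]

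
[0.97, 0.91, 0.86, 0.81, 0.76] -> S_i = 0.97*0.94^i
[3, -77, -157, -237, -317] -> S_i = 3 + -80*i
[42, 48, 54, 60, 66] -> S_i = 42 + 6*i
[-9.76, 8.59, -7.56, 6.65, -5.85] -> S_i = -9.76*(-0.88)^i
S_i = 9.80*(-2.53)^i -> [9.8, -24.79, 62.73, -158.7, 401.52]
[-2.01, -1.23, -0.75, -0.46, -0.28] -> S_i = -2.01*0.61^i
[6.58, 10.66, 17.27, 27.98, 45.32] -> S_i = 6.58*1.62^i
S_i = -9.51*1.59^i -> [-9.51, -15.12, -24.04, -38.23, -60.78]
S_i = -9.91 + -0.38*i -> [-9.91, -10.29, -10.67, -11.05, -11.43]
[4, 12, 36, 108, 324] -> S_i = 4*3^i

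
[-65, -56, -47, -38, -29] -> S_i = -65 + 9*i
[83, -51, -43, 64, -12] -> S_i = Random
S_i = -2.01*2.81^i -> [-2.01, -5.65, -15.87, -44.6, -125.32]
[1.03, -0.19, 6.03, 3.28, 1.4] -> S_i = Random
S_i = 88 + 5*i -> [88, 93, 98, 103, 108]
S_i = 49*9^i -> [49, 441, 3969, 35721, 321489]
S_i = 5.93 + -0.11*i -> [5.93, 5.82, 5.71, 5.6, 5.49]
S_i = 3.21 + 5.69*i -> [3.21, 8.9, 14.59, 20.28, 25.97]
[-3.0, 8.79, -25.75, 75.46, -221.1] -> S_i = -3.00*(-2.93)^i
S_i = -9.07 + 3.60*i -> [-9.07, -5.47, -1.87, 1.73, 5.33]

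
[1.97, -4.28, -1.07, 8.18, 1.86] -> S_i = Random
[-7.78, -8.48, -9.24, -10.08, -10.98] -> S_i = -7.78*1.09^i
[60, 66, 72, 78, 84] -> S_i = 60 + 6*i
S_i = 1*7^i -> [1, 7, 49, 343, 2401]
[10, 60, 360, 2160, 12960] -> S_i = 10*6^i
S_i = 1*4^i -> [1, 4, 16, 64, 256]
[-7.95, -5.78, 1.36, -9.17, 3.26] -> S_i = Random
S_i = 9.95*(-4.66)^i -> [9.95, -46.37, 216.07, -1006.89, 4692.09]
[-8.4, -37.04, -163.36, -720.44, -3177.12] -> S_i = -8.40*4.41^i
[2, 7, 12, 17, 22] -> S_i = 2 + 5*i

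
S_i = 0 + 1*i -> [0, 1, 2, 3, 4]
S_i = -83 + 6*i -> [-83, -77, -71, -65, -59]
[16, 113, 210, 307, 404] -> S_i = 16 + 97*i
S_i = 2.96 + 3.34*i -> [2.96, 6.3, 9.64, 12.98, 16.32]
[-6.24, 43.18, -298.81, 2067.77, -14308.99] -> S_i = -6.24*(-6.92)^i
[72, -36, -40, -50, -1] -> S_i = Random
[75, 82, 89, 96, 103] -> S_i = 75 + 7*i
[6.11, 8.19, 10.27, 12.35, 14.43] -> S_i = 6.11 + 2.08*i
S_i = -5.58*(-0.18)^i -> [-5.58, 1.0, -0.18, 0.03, -0.01]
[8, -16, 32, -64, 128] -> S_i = 8*-2^i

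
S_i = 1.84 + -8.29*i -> [1.84, -6.45, -14.74, -23.03, -31.32]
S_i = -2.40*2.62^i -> [-2.4, -6.29, -16.47, -43.16, -113.09]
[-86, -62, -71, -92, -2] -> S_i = Random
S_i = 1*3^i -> [1, 3, 9, 27, 81]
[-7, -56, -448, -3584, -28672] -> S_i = -7*8^i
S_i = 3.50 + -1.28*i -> [3.5, 2.22, 0.94, -0.34, -1.62]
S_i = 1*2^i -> [1, 2, 4, 8, 16]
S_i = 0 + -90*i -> [0, -90, -180, -270, -360]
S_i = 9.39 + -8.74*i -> [9.39, 0.65, -8.09, -16.83, -25.57]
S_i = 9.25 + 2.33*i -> [9.25, 11.58, 13.91, 16.24, 18.57]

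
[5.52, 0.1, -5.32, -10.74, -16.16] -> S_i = 5.52 + -5.42*i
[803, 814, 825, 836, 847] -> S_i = 803 + 11*i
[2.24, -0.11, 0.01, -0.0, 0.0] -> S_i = 2.24*(-0.05)^i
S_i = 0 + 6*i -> [0, 6, 12, 18, 24]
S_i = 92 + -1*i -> [92, 91, 90, 89, 88]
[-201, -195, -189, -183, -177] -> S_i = -201 + 6*i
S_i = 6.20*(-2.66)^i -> [6.2, -16.49, 43.87, -116.69, 310.4]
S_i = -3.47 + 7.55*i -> [-3.47, 4.08, 11.63, 19.18, 26.73]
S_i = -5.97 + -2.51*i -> [-5.97, -8.48, -10.99, -13.5, -16.01]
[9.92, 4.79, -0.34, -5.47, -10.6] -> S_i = 9.92 + -5.13*i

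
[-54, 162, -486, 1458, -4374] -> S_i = -54*-3^i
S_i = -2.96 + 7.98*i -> [-2.96, 5.02, 13.0, 20.98, 28.96]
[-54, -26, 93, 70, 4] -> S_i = Random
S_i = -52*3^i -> [-52, -156, -468, -1404, -4212]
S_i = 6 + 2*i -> [6, 8, 10, 12, 14]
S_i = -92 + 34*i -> [-92, -58, -24, 10, 44]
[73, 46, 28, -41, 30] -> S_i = Random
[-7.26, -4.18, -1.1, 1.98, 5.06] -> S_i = -7.26 + 3.08*i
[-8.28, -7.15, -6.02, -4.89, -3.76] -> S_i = -8.28 + 1.13*i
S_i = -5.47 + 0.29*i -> [-5.47, -5.18, -4.89, -4.6, -4.31]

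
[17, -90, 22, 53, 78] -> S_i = Random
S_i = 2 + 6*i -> [2, 8, 14, 20, 26]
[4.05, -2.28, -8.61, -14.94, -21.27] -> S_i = 4.05 + -6.33*i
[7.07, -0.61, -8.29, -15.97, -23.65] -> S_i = 7.07 + -7.68*i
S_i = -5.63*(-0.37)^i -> [-5.63, 2.08, -0.77, 0.29, -0.11]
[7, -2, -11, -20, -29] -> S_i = 7 + -9*i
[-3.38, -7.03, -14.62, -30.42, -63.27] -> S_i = -3.38*2.08^i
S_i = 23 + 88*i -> [23, 111, 199, 287, 375]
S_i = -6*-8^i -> [-6, 48, -384, 3072, -24576]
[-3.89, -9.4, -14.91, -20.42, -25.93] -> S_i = -3.89 + -5.51*i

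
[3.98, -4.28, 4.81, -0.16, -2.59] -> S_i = Random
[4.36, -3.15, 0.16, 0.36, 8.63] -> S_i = Random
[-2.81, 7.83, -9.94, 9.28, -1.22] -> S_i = Random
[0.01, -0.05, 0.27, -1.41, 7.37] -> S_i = 0.01*(-5.21)^i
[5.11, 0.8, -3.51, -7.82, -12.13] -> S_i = 5.11 + -4.31*i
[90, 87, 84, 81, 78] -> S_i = 90 + -3*i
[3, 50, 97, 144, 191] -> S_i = 3 + 47*i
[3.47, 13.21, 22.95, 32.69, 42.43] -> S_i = 3.47 + 9.74*i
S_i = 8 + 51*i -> [8, 59, 110, 161, 212]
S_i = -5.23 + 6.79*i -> [-5.23, 1.56, 8.35, 15.14, 21.93]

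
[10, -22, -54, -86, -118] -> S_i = 10 + -32*i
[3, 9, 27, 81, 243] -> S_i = 3*3^i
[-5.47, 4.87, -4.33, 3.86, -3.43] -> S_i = -5.47*(-0.89)^i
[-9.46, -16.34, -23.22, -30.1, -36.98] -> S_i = -9.46 + -6.88*i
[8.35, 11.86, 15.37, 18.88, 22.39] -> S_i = 8.35 + 3.51*i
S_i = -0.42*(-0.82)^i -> [-0.42, 0.34, -0.28, 0.23, -0.19]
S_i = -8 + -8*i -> [-8, -16, -24, -32, -40]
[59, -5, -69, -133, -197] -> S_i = 59 + -64*i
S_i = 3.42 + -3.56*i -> [3.42, -0.14, -3.7, -7.26, -10.82]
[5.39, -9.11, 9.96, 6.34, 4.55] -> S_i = Random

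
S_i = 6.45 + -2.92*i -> [6.45, 3.53, 0.61, -2.31, -5.23]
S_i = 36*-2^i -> [36, -72, 144, -288, 576]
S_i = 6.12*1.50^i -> [6.12, 9.18, 13.77, 20.66, 30.98]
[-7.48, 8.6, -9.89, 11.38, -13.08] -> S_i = -7.48*(-1.15)^i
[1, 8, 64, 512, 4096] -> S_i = 1*8^i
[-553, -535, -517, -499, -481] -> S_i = -553 + 18*i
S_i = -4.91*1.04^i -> [-4.91, -5.11, -5.31, -5.52, -5.74]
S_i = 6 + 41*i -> [6, 47, 88, 129, 170]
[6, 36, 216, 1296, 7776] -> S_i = 6*6^i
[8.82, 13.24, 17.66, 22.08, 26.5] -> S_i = 8.82 + 4.42*i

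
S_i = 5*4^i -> [5, 20, 80, 320, 1280]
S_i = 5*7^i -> [5, 35, 245, 1715, 12005]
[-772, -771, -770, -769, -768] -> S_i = -772 + 1*i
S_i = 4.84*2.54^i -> [4.84, 12.29, 31.23, 79.31, 201.46]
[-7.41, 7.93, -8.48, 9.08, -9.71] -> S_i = -7.41*(-1.07)^i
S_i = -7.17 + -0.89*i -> [-7.17, -8.06, -8.95, -9.84, -10.73]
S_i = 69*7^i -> [69, 483, 3381, 23667, 165669]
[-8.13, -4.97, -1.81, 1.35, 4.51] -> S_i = -8.13 + 3.16*i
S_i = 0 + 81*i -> [0, 81, 162, 243, 324]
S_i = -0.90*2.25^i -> [-0.9, -2.02, -4.56, -10.25, -23.07]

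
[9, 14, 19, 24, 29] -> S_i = 9 + 5*i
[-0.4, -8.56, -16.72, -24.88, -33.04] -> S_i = -0.40 + -8.16*i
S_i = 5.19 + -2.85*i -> [5.19, 2.34, -0.51, -3.36, -6.21]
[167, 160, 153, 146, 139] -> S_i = 167 + -7*i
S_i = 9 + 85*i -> [9, 94, 179, 264, 349]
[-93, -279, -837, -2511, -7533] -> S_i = -93*3^i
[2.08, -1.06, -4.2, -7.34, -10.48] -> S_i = 2.08 + -3.14*i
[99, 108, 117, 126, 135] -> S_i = 99 + 9*i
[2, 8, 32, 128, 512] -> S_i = 2*4^i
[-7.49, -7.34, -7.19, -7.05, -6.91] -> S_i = -7.49*0.98^i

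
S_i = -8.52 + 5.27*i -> [-8.52, -3.25, 2.02, 7.29, 12.56]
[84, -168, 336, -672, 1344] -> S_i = 84*-2^i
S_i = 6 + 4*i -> [6, 10, 14, 18, 22]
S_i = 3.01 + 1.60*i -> [3.01, 4.61, 6.21, 7.81, 9.41]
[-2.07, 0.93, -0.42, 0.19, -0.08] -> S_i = -2.07*(-0.45)^i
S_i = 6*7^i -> [6, 42, 294, 2058, 14406]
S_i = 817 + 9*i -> [817, 826, 835, 844, 853]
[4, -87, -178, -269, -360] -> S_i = 4 + -91*i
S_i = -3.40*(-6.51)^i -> [-3.4, 22.13, -144.09, 938.04, -6106.65]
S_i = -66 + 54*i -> [-66, -12, 42, 96, 150]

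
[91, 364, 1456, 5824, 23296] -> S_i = 91*4^i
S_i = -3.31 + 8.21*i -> [-3.31, 4.9, 13.11, 21.32, 29.53]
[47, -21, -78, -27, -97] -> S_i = Random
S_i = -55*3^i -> [-55, -165, -495, -1485, -4455]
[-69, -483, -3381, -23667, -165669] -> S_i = -69*7^i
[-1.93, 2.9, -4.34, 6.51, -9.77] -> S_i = -1.93*(-1.50)^i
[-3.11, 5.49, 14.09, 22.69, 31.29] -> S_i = -3.11 + 8.60*i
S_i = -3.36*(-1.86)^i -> [-3.36, 6.25, -11.62, 21.62, -40.22]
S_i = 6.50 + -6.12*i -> [6.5, 0.38, -5.74, -11.86, -17.98]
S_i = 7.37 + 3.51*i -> [7.37, 10.88, 14.39, 17.9, 21.41]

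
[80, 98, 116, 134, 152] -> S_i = 80 + 18*i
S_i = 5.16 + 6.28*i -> [5.16, 11.44, 17.72, 24.0, 30.28]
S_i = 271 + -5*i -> [271, 266, 261, 256, 251]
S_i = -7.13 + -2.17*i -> [-7.13, -9.3, -11.47, -13.64, -15.81]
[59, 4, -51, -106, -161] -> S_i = 59 + -55*i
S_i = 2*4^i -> [2, 8, 32, 128, 512]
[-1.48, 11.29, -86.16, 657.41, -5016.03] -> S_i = -1.48*(-7.63)^i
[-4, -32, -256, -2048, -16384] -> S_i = -4*8^i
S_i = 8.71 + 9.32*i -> [8.71, 18.03, 27.35, 36.67, 45.99]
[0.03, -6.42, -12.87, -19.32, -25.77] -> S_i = 0.03 + -6.45*i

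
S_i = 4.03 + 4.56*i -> [4.03, 8.59, 13.15, 17.71, 22.27]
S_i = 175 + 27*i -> [175, 202, 229, 256, 283]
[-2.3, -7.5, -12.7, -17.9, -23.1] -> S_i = -2.30 + -5.20*i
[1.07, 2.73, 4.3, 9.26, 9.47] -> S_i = Random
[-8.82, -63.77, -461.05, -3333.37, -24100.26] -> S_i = -8.82*7.23^i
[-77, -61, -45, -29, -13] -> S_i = -77 + 16*i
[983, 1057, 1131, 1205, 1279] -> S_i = 983 + 74*i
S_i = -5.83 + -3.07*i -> [-5.83, -8.9, -11.97, -15.04, -18.11]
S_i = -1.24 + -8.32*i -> [-1.24, -9.56, -17.88, -26.2, -34.52]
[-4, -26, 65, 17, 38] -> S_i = Random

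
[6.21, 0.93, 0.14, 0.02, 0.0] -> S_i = 6.21*0.15^i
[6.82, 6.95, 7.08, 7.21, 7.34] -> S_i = 6.82 + 0.13*i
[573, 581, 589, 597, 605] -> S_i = 573 + 8*i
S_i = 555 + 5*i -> [555, 560, 565, 570, 575]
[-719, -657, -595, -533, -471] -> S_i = -719 + 62*i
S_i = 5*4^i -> [5, 20, 80, 320, 1280]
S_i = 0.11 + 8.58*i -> [0.11, 8.69, 17.27, 25.85, 34.43]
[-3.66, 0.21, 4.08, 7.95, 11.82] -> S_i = -3.66 + 3.87*i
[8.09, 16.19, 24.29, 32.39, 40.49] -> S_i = 8.09 + 8.10*i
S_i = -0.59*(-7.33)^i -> [-0.59, 4.32, -31.7, 232.36, -1703.21]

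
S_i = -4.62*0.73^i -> [-4.62, -3.37, -2.46, -1.8, -1.31]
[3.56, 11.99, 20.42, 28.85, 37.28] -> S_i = 3.56 + 8.43*i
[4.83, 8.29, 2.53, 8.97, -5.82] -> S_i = Random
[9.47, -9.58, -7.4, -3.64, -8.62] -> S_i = Random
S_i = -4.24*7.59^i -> [-4.24, -32.18, -244.26, -1853.92, -14071.26]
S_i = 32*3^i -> [32, 96, 288, 864, 2592]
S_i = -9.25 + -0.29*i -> [-9.25, -9.54, -9.83, -10.12, -10.41]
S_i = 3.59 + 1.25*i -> [3.59, 4.84, 6.09, 7.34, 8.59]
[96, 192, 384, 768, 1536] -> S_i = 96*2^i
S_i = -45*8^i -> [-45, -360, -2880, -23040, -184320]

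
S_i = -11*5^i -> [-11, -55, -275, -1375, -6875]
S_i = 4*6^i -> [4, 24, 144, 864, 5184]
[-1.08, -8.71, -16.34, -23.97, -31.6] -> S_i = -1.08 + -7.63*i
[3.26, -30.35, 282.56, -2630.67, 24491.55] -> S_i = 3.26*(-9.31)^i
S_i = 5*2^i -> [5, 10, 20, 40, 80]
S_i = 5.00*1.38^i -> [5.0, 6.9, 9.52, 13.14, 18.13]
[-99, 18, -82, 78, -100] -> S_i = Random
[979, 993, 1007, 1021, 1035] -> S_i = 979 + 14*i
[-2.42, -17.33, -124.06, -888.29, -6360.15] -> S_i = -2.42*7.16^i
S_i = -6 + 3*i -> [-6, -3, 0, 3, 6]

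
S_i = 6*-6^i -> [6, -36, 216, -1296, 7776]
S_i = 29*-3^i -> [29, -87, 261, -783, 2349]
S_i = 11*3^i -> [11, 33, 99, 297, 891]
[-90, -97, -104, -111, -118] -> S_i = -90 + -7*i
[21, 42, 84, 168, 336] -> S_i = 21*2^i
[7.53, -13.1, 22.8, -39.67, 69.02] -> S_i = 7.53*(-1.74)^i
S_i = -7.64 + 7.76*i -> [-7.64, 0.12, 7.88, 15.64, 23.4]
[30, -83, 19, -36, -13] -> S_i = Random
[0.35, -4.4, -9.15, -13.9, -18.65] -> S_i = 0.35 + -4.75*i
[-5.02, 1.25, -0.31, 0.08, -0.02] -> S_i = -5.02*(-0.25)^i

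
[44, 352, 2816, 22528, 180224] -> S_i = 44*8^i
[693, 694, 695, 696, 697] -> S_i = 693 + 1*i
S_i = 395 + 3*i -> [395, 398, 401, 404, 407]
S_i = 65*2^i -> [65, 130, 260, 520, 1040]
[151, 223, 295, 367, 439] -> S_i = 151 + 72*i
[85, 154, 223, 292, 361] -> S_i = 85 + 69*i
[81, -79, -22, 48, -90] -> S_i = Random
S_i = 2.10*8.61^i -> [2.1, 18.08, 155.68, 1340.38, 11540.69]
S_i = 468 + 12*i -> [468, 480, 492, 504, 516]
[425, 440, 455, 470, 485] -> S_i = 425 + 15*i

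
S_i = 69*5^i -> [69, 345, 1725, 8625, 43125]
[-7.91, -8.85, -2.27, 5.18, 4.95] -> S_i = Random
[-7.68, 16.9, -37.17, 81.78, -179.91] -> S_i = -7.68*(-2.20)^i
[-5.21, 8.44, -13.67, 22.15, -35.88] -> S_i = -5.21*(-1.62)^i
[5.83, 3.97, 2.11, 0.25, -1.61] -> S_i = 5.83 + -1.86*i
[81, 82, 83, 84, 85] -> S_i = 81 + 1*i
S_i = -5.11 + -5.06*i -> [-5.11, -10.17, -15.23, -20.29, -25.35]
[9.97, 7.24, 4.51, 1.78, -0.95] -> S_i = 9.97 + -2.73*i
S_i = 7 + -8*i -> [7, -1, -9, -17, -25]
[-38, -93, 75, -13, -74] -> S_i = Random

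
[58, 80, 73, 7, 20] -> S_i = Random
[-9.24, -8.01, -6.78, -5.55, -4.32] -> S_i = -9.24 + 1.23*i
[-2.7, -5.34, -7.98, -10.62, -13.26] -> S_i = -2.70 + -2.64*i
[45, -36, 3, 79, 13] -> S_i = Random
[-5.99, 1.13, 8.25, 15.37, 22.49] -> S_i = -5.99 + 7.12*i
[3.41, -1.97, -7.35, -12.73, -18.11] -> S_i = 3.41 + -5.38*i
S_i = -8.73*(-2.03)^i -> [-8.73, 17.72, -35.98, 73.03, -148.25]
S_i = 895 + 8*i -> [895, 903, 911, 919, 927]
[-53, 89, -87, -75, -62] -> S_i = Random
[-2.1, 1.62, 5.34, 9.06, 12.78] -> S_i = -2.10 + 3.72*i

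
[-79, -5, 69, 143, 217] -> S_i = -79 + 74*i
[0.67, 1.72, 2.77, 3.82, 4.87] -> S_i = 0.67 + 1.05*i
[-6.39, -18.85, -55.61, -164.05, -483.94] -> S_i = -6.39*2.95^i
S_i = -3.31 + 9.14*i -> [-3.31, 5.83, 14.97, 24.11, 33.25]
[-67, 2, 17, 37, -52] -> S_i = Random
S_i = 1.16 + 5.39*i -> [1.16, 6.55, 11.94, 17.33, 22.72]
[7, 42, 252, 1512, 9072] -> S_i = 7*6^i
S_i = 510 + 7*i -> [510, 517, 524, 531, 538]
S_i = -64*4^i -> [-64, -256, -1024, -4096, -16384]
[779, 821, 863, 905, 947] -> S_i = 779 + 42*i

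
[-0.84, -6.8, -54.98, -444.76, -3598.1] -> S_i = -0.84*8.09^i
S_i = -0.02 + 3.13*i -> [-0.02, 3.11, 6.24, 9.37, 12.5]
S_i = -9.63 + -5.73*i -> [-9.63, -15.36, -21.09, -26.82, -32.55]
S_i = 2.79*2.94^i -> [2.79, 8.2, 24.12, 70.9, 208.45]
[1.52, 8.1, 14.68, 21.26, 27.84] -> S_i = 1.52 + 6.58*i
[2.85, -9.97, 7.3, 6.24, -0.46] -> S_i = Random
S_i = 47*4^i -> [47, 188, 752, 3008, 12032]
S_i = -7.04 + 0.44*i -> [-7.04, -6.6, -6.16, -5.72, -5.28]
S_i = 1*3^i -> [1, 3, 9, 27, 81]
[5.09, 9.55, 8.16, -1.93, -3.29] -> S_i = Random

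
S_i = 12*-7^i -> [12, -84, 588, -4116, 28812]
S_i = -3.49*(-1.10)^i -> [-3.49, 3.84, -4.22, 4.65, -5.11]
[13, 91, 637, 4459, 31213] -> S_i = 13*7^i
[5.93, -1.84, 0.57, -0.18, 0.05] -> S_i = 5.93*(-0.31)^i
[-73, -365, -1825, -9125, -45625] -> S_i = -73*5^i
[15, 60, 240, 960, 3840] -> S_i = 15*4^i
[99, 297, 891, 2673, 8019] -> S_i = 99*3^i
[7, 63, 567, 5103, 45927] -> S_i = 7*9^i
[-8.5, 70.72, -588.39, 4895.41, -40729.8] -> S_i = -8.50*(-8.32)^i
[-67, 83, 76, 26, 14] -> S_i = Random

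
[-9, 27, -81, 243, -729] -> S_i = -9*-3^i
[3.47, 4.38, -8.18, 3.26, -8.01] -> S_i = Random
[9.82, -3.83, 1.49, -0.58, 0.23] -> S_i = 9.82*(-0.39)^i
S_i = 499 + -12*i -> [499, 487, 475, 463, 451]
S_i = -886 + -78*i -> [-886, -964, -1042, -1120, -1198]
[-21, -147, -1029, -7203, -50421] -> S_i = -21*7^i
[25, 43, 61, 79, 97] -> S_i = 25 + 18*i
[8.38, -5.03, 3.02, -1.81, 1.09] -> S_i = 8.38*(-0.60)^i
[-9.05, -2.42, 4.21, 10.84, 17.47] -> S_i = -9.05 + 6.63*i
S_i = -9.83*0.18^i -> [-9.83, -1.77, -0.32, -0.06, -0.01]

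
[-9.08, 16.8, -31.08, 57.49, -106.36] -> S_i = -9.08*(-1.85)^i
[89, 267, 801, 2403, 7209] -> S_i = 89*3^i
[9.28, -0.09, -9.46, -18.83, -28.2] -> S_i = 9.28 + -9.37*i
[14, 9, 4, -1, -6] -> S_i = 14 + -5*i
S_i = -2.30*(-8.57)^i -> [-2.3, 19.71, -168.92, 1447.67, -12406.55]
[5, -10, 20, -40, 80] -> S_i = 5*-2^i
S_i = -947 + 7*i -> [-947, -940, -933, -926, -919]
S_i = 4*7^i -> [4, 28, 196, 1372, 9604]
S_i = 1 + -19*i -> [1, -18, -37, -56, -75]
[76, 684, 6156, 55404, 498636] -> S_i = 76*9^i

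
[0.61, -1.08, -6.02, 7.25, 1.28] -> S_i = Random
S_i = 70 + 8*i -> [70, 78, 86, 94, 102]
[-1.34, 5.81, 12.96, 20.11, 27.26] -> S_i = -1.34 + 7.15*i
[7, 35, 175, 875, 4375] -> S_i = 7*5^i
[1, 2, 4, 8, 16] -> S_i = 1*2^i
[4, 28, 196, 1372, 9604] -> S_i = 4*7^i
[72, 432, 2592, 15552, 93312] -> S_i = 72*6^i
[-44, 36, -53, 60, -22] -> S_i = Random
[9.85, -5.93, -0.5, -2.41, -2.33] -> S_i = Random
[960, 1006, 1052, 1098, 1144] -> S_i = 960 + 46*i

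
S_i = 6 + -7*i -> [6, -1, -8, -15, -22]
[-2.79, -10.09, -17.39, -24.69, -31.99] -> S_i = -2.79 + -7.30*i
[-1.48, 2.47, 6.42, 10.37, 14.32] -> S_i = -1.48 + 3.95*i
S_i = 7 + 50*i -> [7, 57, 107, 157, 207]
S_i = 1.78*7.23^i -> [1.78, 12.87, 93.05, 672.72, 4863.77]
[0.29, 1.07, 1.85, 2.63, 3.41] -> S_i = 0.29 + 0.78*i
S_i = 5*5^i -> [5, 25, 125, 625, 3125]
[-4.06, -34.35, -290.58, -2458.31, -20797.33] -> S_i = -4.06*8.46^i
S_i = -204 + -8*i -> [-204, -212, -220, -228, -236]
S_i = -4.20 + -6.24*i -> [-4.2, -10.44, -16.68, -22.92, -29.16]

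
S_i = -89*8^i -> [-89, -712, -5696, -45568, -364544]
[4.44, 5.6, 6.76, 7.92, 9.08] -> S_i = 4.44 + 1.16*i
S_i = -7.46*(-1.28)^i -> [-7.46, 9.55, -12.22, 15.64, -20.03]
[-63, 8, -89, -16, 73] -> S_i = Random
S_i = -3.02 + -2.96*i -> [-3.02, -5.98, -8.94, -11.9, -14.86]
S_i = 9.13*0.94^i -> [9.13, 8.58, 8.07, 7.58, 7.13]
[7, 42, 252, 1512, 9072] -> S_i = 7*6^i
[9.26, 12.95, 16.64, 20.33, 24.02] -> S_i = 9.26 + 3.69*i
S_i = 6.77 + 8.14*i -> [6.77, 14.91, 23.05, 31.19, 39.33]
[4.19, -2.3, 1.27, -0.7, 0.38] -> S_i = 4.19*(-0.55)^i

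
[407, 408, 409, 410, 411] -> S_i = 407 + 1*i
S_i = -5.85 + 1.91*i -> [-5.85, -3.94, -2.03, -0.12, 1.79]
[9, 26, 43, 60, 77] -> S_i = 9 + 17*i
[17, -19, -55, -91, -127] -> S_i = 17 + -36*i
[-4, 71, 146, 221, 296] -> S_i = -4 + 75*i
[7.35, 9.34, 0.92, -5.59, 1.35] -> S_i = Random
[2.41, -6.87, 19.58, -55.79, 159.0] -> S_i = 2.41*(-2.85)^i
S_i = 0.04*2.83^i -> [0.04, 0.11, 0.32, 0.91, 2.57]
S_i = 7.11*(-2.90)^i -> [7.11, -20.62, 59.8, -173.41, 502.88]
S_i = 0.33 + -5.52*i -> [0.33, -5.19, -10.71, -16.23, -21.75]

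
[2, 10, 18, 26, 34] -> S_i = 2 + 8*i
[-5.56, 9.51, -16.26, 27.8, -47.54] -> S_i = -5.56*(-1.71)^i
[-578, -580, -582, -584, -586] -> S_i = -578 + -2*i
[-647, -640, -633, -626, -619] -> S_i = -647 + 7*i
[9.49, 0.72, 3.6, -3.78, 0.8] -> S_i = Random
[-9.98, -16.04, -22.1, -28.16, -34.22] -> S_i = -9.98 + -6.06*i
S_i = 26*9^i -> [26, 234, 2106, 18954, 170586]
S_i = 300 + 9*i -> [300, 309, 318, 327, 336]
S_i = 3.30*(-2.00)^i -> [3.3, -6.6, 13.2, -26.4, 52.8]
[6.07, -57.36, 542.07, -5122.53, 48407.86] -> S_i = 6.07*(-9.45)^i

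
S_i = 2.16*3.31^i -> [2.16, 7.15, 23.67, 78.33, 259.28]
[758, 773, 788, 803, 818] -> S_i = 758 + 15*i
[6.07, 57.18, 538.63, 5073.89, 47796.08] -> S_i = 6.07*9.42^i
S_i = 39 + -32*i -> [39, 7, -25, -57, -89]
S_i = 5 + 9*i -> [5, 14, 23, 32, 41]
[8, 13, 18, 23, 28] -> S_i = 8 + 5*i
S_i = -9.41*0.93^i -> [-9.41, -8.75, -8.14, -7.57, -7.04]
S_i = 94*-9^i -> [94, -846, 7614, -68526, 616734]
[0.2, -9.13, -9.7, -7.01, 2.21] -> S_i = Random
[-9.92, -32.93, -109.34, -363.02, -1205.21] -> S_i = -9.92*3.32^i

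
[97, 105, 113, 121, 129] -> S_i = 97 + 8*i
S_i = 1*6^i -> [1, 6, 36, 216, 1296]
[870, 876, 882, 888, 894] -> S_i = 870 + 6*i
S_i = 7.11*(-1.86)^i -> [7.11, -13.22, 24.6, -45.75, 85.1]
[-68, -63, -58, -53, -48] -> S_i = -68 + 5*i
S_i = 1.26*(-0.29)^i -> [1.26, -0.37, 0.11, -0.03, 0.01]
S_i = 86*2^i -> [86, 172, 344, 688, 1376]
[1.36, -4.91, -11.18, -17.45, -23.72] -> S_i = 1.36 + -6.27*i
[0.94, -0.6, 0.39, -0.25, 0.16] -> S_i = 0.94*(-0.64)^i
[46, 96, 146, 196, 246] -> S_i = 46 + 50*i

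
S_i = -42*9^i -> [-42, -378, -3402, -30618, -275562]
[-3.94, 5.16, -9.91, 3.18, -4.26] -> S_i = Random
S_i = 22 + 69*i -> [22, 91, 160, 229, 298]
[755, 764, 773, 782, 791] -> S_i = 755 + 9*i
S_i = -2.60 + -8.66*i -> [-2.6, -11.26, -19.92, -28.58, -37.24]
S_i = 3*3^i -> [3, 9, 27, 81, 243]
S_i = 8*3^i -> [8, 24, 72, 216, 648]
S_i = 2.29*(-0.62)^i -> [2.29, -1.42, 0.88, -0.55, 0.34]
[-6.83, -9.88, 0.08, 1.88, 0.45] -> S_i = Random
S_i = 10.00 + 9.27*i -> [10.0, 19.27, 28.54, 37.81, 47.08]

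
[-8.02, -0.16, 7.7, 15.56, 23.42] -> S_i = -8.02 + 7.86*i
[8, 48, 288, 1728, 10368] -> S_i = 8*6^i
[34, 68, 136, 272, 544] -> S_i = 34*2^i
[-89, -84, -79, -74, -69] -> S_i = -89 + 5*i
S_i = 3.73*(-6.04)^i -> [3.73, -22.53, 136.08, -821.9, 4964.28]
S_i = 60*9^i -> [60, 540, 4860, 43740, 393660]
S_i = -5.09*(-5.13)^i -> [-5.09, 26.11, -133.95, 687.18, -3525.23]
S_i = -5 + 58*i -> [-5, 53, 111, 169, 227]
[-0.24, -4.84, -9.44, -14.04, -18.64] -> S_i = -0.24 + -4.60*i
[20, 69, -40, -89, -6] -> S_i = Random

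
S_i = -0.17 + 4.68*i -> [-0.17, 4.51, 9.19, 13.87, 18.55]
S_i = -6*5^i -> [-6, -30, -150, -750, -3750]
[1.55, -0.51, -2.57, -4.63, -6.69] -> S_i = 1.55 + -2.06*i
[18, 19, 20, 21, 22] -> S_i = 18 + 1*i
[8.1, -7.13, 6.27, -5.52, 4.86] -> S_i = 8.10*(-0.88)^i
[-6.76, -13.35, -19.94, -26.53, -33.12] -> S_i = -6.76 + -6.59*i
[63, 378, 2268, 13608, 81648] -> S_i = 63*6^i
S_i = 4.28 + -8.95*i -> [4.28, -4.67, -13.62, -22.57, -31.52]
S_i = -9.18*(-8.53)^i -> [-9.18, 78.31, -667.95, 5697.57, -48600.28]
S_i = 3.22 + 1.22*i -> [3.22, 4.44, 5.66, 6.88, 8.1]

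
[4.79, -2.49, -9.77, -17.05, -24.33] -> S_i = 4.79 + -7.28*i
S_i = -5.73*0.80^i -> [-5.73, -4.58, -3.67, -2.93, -2.35]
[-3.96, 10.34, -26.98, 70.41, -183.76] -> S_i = -3.96*(-2.61)^i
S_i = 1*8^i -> [1, 8, 64, 512, 4096]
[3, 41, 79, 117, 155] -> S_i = 3 + 38*i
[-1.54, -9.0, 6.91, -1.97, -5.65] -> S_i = Random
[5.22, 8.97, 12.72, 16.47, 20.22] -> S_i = 5.22 + 3.75*i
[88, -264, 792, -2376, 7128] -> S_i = 88*-3^i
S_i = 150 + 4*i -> [150, 154, 158, 162, 166]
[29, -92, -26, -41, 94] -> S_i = Random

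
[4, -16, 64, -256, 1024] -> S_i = 4*-4^i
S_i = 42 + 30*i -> [42, 72, 102, 132, 162]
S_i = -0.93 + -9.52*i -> [-0.93, -10.45, -19.97, -29.49, -39.01]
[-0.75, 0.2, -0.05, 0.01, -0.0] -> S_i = -0.75*(-0.26)^i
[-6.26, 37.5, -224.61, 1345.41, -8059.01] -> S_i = -6.26*(-5.99)^i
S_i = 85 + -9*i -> [85, 76, 67, 58, 49]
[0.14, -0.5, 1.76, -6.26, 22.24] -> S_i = 0.14*(-3.55)^i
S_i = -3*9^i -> [-3, -27, -243, -2187, -19683]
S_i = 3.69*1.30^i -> [3.69, 4.8, 6.24, 8.11, 10.54]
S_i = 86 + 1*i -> [86, 87, 88, 89, 90]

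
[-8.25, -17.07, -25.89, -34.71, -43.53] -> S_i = -8.25 + -8.82*i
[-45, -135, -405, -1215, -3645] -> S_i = -45*3^i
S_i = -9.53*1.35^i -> [-9.53, -12.87, -17.37, -23.45, -31.65]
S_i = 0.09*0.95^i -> [0.09, 0.09, 0.08, 0.08, 0.07]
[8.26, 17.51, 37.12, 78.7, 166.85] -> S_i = 8.26*2.12^i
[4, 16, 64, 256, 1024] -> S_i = 4*4^i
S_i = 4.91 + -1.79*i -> [4.91, 3.12, 1.33, -0.46, -2.25]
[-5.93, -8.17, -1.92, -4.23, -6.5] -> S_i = Random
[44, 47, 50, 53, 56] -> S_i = 44 + 3*i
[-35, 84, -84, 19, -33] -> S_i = Random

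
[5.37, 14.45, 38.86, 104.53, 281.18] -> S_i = 5.37*2.69^i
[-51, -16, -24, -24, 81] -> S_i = Random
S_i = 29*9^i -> [29, 261, 2349, 21141, 190269]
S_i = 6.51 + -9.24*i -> [6.51, -2.73, -11.97, -21.21, -30.45]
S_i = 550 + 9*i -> [550, 559, 568, 577, 586]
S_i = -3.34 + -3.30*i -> [-3.34, -6.64, -9.94, -13.24, -16.54]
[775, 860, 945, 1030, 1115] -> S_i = 775 + 85*i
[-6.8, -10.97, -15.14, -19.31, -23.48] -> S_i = -6.80 + -4.17*i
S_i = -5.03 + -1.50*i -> [-5.03, -6.53, -8.03, -9.53, -11.03]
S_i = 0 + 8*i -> [0, 8, 16, 24, 32]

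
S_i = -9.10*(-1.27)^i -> [-9.1, 11.56, -14.68, 18.64, -23.67]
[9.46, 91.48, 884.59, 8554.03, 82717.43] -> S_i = 9.46*9.67^i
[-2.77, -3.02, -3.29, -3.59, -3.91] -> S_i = -2.77*1.09^i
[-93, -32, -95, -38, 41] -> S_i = Random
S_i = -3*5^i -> [-3, -15, -75, -375, -1875]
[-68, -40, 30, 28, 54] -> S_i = Random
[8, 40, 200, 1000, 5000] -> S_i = 8*5^i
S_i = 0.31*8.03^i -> [0.31, 2.49, 19.99, 160.51, 1288.91]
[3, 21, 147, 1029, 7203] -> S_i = 3*7^i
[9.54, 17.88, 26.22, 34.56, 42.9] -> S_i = 9.54 + 8.34*i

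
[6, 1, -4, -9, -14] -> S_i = 6 + -5*i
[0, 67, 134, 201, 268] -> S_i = 0 + 67*i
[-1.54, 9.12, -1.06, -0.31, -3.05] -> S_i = Random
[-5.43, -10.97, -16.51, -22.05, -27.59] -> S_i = -5.43 + -5.54*i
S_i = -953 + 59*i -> [-953, -894, -835, -776, -717]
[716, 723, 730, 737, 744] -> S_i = 716 + 7*i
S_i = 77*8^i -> [77, 616, 4928, 39424, 315392]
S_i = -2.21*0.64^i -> [-2.21, -1.41, -0.91, -0.58, -0.37]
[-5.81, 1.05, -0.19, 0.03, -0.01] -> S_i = -5.81*(-0.18)^i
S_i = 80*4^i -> [80, 320, 1280, 5120, 20480]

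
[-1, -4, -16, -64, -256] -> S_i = -1*4^i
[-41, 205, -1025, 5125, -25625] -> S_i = -41*-5^i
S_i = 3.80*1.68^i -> [3.8, 6.38, 10.73, 18.02, 30.27]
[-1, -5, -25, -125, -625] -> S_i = -1*5^i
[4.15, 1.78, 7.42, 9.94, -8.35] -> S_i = Random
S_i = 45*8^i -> [45, 360, 2880, 23040, 184320]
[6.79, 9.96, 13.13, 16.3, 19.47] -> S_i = 6.79 + 3.17*i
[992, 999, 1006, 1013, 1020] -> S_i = 992 + 7*i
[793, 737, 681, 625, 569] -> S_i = 793 + -56*i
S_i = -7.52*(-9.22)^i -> [-7.52, 69.33, -639.26, 5894.01, -54342.74]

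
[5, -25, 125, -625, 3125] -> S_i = 5*-5^i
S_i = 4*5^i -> [4, 20, 100, 500, 2500]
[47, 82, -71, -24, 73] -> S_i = Random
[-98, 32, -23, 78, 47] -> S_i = Random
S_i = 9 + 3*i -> [9, 12, 15, 18, 21]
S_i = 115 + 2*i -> [115, 117, 119, 121, 123]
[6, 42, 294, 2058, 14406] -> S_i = 6*7^i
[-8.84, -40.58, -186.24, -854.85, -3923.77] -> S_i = -8.84*4.59^i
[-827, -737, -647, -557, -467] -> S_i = -827 + 90*i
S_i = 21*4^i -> [21, 84, 336, 1344, 5376]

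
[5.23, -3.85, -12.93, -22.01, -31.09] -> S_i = 5.23 + -9.08*i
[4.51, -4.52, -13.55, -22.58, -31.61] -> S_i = 4.51 + -9.03*i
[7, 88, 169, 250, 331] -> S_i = 7 + 81*i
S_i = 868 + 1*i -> [868, 869, 870, 871, 872]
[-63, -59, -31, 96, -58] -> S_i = Random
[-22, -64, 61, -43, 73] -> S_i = Random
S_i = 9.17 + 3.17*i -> [9.17, 12.34, 15.51, 18.68, 21.85]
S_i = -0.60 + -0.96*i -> [-0.6, -1.56, -2.52, -3.48, -4.44]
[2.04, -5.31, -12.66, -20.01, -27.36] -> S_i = 2.04 + -7.35*i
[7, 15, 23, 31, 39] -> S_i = 7 + 8*i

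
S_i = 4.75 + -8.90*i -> [4.75, -4.15, -13.05, -21.95, -30.85]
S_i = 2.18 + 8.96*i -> [2.18, 11.14, 20.1, 29.06, 38.02]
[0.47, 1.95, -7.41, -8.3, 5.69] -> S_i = Random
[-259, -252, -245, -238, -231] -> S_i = -259 + 7*i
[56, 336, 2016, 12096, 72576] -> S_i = 56*6^i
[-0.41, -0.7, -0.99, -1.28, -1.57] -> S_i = -0.41 + -0.29*i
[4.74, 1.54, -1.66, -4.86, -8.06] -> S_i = 4.74 + -3.20*i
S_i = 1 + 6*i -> [1, 7, 13, 19, 25]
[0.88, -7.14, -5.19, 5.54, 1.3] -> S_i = Random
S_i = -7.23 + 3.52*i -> [-7.23, -3.71, -0.19, 3.33, 6.85]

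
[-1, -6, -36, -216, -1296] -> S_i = -1*6^i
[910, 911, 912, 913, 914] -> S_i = 910 + 1*i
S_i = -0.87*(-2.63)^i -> [-0.87, 2.29, -6.02, 15.83, -41.62]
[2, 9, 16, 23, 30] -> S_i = 2 + 7*i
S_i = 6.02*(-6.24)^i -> [6.02, -37.56, 234.4, -1462.68, 9127.14]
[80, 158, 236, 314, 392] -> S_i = 80 + 78*i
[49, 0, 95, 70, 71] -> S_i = Random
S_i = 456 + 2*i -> [456, 458, 460, 462, 464]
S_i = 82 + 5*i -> [82, 87, 92, 97, 102]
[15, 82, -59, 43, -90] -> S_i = Random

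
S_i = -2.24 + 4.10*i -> [-2.24, 1.86, 5.96, 10.06, 14.16]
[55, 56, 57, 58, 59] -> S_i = 55 + 1*i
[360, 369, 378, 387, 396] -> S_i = 360 + 9*i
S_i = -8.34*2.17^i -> [-8.34, -18.1, -39.27, -85.22, -184.93]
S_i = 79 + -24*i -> [79, 55, 31, 7, -17]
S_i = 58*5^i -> [58, 290, 1450, 7250, 36250]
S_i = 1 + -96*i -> [1, -95, -191, -287, -383]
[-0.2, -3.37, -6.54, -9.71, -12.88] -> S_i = -0.20 + -3.17*i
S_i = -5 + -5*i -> [-5, -10, -15, -20, -25]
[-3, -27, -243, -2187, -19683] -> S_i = -3*9^i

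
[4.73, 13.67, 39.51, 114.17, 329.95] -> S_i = 4.73*2.89^i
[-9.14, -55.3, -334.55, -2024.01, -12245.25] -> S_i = -9.14*6.05^i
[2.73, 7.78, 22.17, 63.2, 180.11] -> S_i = 2.73*2.85^i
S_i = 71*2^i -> [71, 142, 284, 568, 1136]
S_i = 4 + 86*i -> [4, 90, 176, 262, 348]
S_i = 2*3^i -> [2, 6, 18, 54, 162]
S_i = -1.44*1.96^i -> [-1.44, -2.82, -5.53, -10.84, -21.25]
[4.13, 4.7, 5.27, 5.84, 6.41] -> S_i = 4.13 + 0.57*i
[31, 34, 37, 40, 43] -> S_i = 31 + 3*i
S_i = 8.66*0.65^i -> [8.66, 5.63, 3.66, 2.38, 1.55]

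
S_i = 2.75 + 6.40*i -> [2.75, 9.15, 15.55, 21.95, 28.35]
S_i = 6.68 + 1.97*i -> [6.68, 8.65, 10.62, 12.59, 14.56]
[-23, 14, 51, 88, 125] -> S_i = -23 + 37*i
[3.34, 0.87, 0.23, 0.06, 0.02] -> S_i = 3.34*0.26^i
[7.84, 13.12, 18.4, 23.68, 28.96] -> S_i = 7.84 + 5.28*i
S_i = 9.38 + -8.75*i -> [9.38, 0.63, -8.12, -16.87, -25.62]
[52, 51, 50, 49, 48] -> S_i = 52 + -1*i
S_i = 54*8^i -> [54, 432, 3456, 27648, 221184]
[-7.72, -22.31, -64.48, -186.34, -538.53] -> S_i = -7.72*2.89^i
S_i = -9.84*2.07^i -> [-9.84, -20.37, -42.16, -87.28, -180.67]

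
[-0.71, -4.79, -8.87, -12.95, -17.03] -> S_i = -0.71 + -4.08*i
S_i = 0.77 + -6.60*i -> [0.77, -5.83, -12.43, -19.03, -25.63]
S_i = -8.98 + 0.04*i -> [-8.98, -8.94, -8.9, -8.86, -8.82]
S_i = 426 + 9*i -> [426, 435, 444, 453, 462]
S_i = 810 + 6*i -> [810, 816, 822, 828, 834]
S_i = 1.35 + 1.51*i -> [1.35, 2.86, 4.37, 5.88, 7.39]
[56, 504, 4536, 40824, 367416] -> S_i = 56*9^i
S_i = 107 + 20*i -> [107, 127, 147, 167, 187]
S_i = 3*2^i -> [3, 6, 12, 24, 48]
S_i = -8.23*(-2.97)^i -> [-8.23, 24.44, -72.6, 215.61, -640.36]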